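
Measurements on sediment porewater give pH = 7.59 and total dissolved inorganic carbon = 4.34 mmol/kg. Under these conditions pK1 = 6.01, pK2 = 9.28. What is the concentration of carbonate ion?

α₂ = 1 / (1 + [H⁺]/K2 + [H⁺]²/(K1K2)) = 1 / (1 + 10^+1.69 + 10^+0.11)
   = 1 / (1 + 48.978 + 1.2882) = 1/51.266 = 0.01951
[CO3²⁻] = α₂ × DIC = 0.01951 × 4.34 = 0.0847 mmol/kg

[CO3²⁻] = 0.0847 mmol/kg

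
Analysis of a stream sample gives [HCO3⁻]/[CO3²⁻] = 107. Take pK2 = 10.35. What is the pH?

pH = 8.32

From K2 = [H⁺][CO3²⁻]/[HCO3⁻]:  pH = pK2 − log₁₀([HCO3⁻]/[CO3²⁻])
log₁₀(107) = +2.029
pH = 10.35 − (+2.029) = 8.32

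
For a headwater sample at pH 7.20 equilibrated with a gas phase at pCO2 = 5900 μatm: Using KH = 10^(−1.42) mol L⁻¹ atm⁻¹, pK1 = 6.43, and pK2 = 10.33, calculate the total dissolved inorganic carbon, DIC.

DIC = 1.55 mmol/L

[CO2*] = KH · pCO2 = 10^(−1.42) × 5900×10^-6 = 2.243×10^-4 mol/L
α₀ = 1/(1 + K1/[H⁺] + K1K2/[H⁺]²) = 1/(1 + 10^+0.77 + 10^-2.36) = 0.1451
DIC = [CO2*]/α₀ = 2.243×10^-4 / 0.1451 = 1.55 mmol/L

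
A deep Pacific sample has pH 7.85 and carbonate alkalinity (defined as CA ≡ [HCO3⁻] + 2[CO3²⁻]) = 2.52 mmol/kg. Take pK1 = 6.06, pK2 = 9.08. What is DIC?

DIC = 2.42 mmol/kg

CA = [HCO3⁻] + 2[CO3²⁻] = (α₁ + 2α₂)·DIC
At pH 7.85: [H⁺]/K1 = 10^-1.79 = 0.016218, K2/[H⁺] = 10^-1.23 = 0.058884
α₁ = 1/(1 + 0.016218 + 0.058884) = 1/1.0751 = 0.9301; α₂ = α₁·K2/[H⁺] = 0.05477
α₁ + 2α₂ = 1.0397
DIC = CA / (α₁ + 2α₂) = 2.52 / 1.0397 = 2.42 mmol/kg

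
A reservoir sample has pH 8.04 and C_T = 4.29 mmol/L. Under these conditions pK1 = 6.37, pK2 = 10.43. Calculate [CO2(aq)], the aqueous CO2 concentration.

α₀ = 1 / (1 + K1/[H⁺] + K1K2/[H⁺]²) = 1 / (1 + 10^+1.67 + 10^-0.72)
   = 1 / (1 + 46.774 + 0.19055) = 1/47.964 = 0.02085
[CO2*] = α₀ × DIC = 0.02085 × 4.29 = 0.0894 mmol/L

[CO2*] = 0.0894 mmol/L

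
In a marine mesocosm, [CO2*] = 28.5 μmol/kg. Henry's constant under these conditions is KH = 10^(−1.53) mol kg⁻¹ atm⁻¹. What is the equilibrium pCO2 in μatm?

pCO2 = 966 μatm

KH = 10^(−1.53) = 2.951×10^-2 mol kg⁻¹ atm⁻¹
pCO2 = [CO2*]/KH = 28.5×10^-6 / 2.951×10^-2 = 9.66×10^-4 atm = 966 μatm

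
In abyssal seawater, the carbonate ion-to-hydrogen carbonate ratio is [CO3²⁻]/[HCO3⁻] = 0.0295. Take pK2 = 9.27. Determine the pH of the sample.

pH = 7.74

From K2 = [H⁺][CO3²⁻]/[HCO3⁻]:  pH = pK2 + log₁₀([CO3²⁻]/[HCO3⁻])
log₁₀(0.0295) = -1.530
pH = 9.27 + (-1.530) = 7.74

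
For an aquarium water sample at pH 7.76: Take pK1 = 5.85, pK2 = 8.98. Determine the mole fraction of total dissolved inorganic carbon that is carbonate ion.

α₂ = 1 / (1 + [H⁺]/K2 + [H⁺]²/(K1K2)) = 1 / (1 + 10^+1.22 + 10^-0.69)
   = 1 / (1 + 16.596 + 0.20417) = 1/17.800 = 0.05618

α₂ = 0.0562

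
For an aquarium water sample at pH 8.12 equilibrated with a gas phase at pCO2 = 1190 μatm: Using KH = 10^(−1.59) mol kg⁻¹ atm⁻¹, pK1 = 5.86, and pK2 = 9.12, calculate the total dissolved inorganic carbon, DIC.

DIC = 6.15 mmol/kg

[CO2*] = KH · pCO2 = 10^(−1.59) × 1190×10^-6 = 3.059×10^-5 mol/kg
α₀ = 1/(1 + K1/[H⁺] + K1K2/[H⁺]²) = 1/(1 + 10^+2.26 + 10^+1.26) = 0.004971
DIC = [CO2*]/α₀ = 3.059×10^-5 / 0.004971 = 6.15 mmol/kg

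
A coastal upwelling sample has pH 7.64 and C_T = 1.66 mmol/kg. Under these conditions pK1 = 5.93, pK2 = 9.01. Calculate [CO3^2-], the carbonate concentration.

α₂ = 1 / (1 + [H⁺]/K2 + [H⁺]²/(K1K2)) = 1 / (1 + 10^+1.37 + 10^-0.34)
   = 1 / (1 + 23.442 + 0.45709) = 1/24.899 = 0.04016
[CO3²⁻] = α₂ × DIC = 0.04016 × 1.66 = 0.0667 mmol/kg

[CO3²⁻] = 0.0667 mmol/kg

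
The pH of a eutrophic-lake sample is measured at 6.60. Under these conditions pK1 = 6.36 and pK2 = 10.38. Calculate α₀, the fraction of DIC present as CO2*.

α₀ = 1 / (1 + K1/[H⁺] + K1K2/[H⁺]²) = 1 / (1 + 10^+0.24 + 10^-3.54)
   = 1 / (1 + 1.7378 + 0.00028840) = 1/2.7381 = 0.3652

α₀ = 0.365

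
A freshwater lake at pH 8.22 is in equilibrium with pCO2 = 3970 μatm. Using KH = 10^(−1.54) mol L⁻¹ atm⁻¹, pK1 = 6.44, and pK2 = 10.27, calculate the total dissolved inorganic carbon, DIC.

DIC = 7.08 mmol/L

[CO2*] = KH · pCO2 = 10^(−1.54) × 3970×10^-6 = 1.145×10^-4 mol/L
α₀ = 1/(1 + K1/[H⁺] + K1K2/[H⁺]²) = 1/(1 + 10^+1.78 + 10^-0.27) = 0.01618
DIC = [CO2*]/α₀ = 1.145×10^-4 / 0.01618 = 7.08 mmol/L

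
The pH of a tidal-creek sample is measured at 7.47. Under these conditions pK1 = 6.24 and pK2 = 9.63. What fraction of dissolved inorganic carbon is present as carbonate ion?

α₂ = 1 / (1 + [H⁺]/K2 + [H⁺]²/(K1K2)) = 1 / (1 + 10^+2.16 + 10^+0.93)
   = 1 / (1 + 144.54 + 8.5114) = 1/154.06 = 0.006491

α₂ = 0.00649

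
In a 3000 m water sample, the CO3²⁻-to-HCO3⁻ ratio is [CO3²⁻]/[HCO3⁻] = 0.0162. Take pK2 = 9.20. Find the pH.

pH = 7.41

From K2 = [H⁺][CO3²⁻]/[HCO3⁻]:  pH = pK2 + log₁₀([CO3²⁻]/[HCO3⁻])
log₁₀(0.0162) = -1.790
pH = 9.20 + (-1.790) = 7.41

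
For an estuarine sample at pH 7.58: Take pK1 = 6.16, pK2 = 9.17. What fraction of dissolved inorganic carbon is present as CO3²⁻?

α₂ = 1 / (1 + [H⁺]/K2 + [H⁺]²/(K1K2)) = 1 / (1 + 10^+1.59 + 10^+0.17)
   = 1 / (1 + 38.905 + 1.4791) = 1/41.384 = 0.02416

α₂ = 0.0242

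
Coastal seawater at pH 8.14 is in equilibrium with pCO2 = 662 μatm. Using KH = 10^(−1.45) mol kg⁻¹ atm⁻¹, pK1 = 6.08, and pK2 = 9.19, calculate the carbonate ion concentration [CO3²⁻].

[CO2*] = KH · pCO2 = 10^(−1.45) × 662×10^-6 = 2.349×10^-5 mol/kg
α₀ = 1/(1 + K1/[H⁺] + K1K2/[H⁺]²) = 1/(1 + 10^+2.06 + 10^+1.01) = 0.007933
DIC = [CO2*]/α₀ = 2.349×10^-5 / 0.007933 = 2.961 mmol/kg
[CO3²⁻] = α₂·DIC; α₂ = 0.08118, so [CO3²⁻] = 0.08118 × 2.961 = 0.240 mmol/kg

[CO3²⁻] = 0.240 mmol/kg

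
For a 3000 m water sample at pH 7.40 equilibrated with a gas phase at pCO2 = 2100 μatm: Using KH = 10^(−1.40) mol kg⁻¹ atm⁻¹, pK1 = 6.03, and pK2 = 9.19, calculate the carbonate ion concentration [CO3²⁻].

[CO2*] = KH · pCO2 = 10^(−1.40) × 2100×10^-6 = 8.360×10^-5 mol/kg
α₀ = 1/(1 + K1/[H⁺] + K1K2/[H⁺]²) = 1/(1 + 10^+1.37 + 10^-0.42) = 0.04029
DIC = [CO2*]/α₀ = 8.360×10^-5 / 0.04029 = 2.075 mmol/kg
[CO3²⁻] = α₂·DIC; α₂ = 0.01532, so [CO3²⁻] = 0.01532 × 2.075 = 0.0318 mmol/kg

[CO3²⁻] = 0.0318 mmol/kg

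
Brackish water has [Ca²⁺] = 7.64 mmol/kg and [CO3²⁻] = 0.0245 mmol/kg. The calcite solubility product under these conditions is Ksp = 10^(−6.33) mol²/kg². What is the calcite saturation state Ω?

Ω = 0.400

Ksp = 10^(−6.33) = 4.677×10^-7
Ω = [Ca²⁺][CO3²⁻]/Ksp = (7.64×10^-3)(0.0245×10^-3) / 4.677×10^-7 = 0.400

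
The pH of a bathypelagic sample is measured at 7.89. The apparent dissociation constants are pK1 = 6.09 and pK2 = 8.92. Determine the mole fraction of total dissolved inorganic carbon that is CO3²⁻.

α₂ = 0.0841

α₂ = 1 / (1 + [H⁺]/K2 + [H⁺]²/(K1K2)) = 1 / (1 + 10^+1.03 + 10^-0.77)
   = 1 / (1 + 10.715 + 0.16982) = 1/11.885 = 0.08414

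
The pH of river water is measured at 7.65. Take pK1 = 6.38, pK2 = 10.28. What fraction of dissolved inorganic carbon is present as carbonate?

α₂ = 0.00222

α₂ = 1 / (1 + [H⁺]/K2 + [H⁺]²/(K1K2)) = 1 / (1 + 10^+2.63 + 10^+1.36)
   = 1 / (1 + 426.58 + 22.909) = 1/450.49 = 0.002220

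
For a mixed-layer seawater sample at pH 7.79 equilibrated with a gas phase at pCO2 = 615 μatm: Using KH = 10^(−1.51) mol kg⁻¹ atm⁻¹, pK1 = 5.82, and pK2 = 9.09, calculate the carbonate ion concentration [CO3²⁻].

[CO3²⁻] = 0.0889 mmol/kg

[CO2*] = KH · pCO2 = 10^(−1.51) × 615×10^-6 = 1.901×10^-5 mol/kg
α₀ = 1/(1 + K1/[H⁺] + K1K2/[H⁺]²) = 1/(1 + 10^+1.97 + 10^+0.67) = 0.01010
DIC = [CO2*]/α₀ = 1.901×10^-5 / 0.01010 = 1.882 mmol/kg
[CO3²⁻] = α₂·DIC; α₂ = 0.04724, so [CO3²⁻] = 0.04724 × 1.882 = 0.0889 mmol/kg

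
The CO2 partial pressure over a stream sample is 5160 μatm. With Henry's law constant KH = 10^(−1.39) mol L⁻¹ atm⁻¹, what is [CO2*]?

KH = 10^(−1.39) = 4.074×10^-2 mol L⁻¹ atm⁻¹
[CO2*] = KH · pCO2 = 4.074×10^-2 × 5160×10^-6 atm = 2.10×10^-4 mol/L

[CO2*] = 210 μmol/L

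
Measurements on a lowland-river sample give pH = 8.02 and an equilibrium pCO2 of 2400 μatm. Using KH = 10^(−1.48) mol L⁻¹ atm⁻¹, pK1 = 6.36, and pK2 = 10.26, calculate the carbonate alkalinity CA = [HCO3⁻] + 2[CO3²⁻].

[CO2*] = KH · pCO2 = 10^(−1.48) × 2400×10^-6 = 7.947×10^-5 mol/L
α₀ = 1/(1 + K1/[H⁺] + K1K2/[H⁺]²) = 1/(1 + 10^+1.66 + 10^-0.58) = 0.02129
DIC = [CO2*]/α₀ = 7.947×10^-5 / 0.02129 = 3.733 mmol/L
CA = (α₁ + 2α₂)·DIC = (0.9731 + 2×0.005600) × 3.733 = 3.67 mmol/L

CA = 3.67 mmol/L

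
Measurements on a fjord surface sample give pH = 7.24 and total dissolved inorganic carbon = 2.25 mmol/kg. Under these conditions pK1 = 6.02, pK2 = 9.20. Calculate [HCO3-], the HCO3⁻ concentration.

α₁ = 1 / (1 + [H⁺]/K1 + K2/[H⁺]) = 1 / (1 + 10^-1.22 + 10^-1.96)
   = 1 / (1 + 0.060256 + 0.010965) = 1/1.0712 = 0.9335
[HCO3⁻] = α₁ × DIC = 0.9335 × 2.25 = 2.10 mmol/kg

[HCO3⁻] = 2.10 mmol/kg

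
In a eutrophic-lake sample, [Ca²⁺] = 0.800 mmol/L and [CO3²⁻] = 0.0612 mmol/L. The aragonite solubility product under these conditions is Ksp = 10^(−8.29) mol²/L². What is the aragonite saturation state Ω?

Ω = 9.55

Ksp = 10^(−8.29) = 5.129×10^-9
Ω = [Ca²⁺][CO3²⁻]/Ksp = (0.800×10^-3)(0.0612×10^-3) / 5.129×10^-9 = 9.55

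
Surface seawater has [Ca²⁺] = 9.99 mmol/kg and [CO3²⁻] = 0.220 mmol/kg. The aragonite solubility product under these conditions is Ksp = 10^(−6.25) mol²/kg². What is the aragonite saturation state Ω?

Ω = 3.91

Ksp = 10^(−6.25) = 5.623×10^-7
Ω = [Ca²⁺][CO3²⁻]/Ksp = (9.99×10^-3)(0.220×10^-3) / 5.623×10^-7 = 3.91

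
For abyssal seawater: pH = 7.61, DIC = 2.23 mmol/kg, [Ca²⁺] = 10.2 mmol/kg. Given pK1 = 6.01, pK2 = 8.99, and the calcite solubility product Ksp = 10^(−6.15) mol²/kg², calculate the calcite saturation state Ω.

α₂ = 1 / (1 + [H⁺]/K2 + [H⁺]²/(K1K2)) = 1 / (1 + 10^+1.38 + 10^-0.22)
   = 1 / (1 + 23.988 + 0.60256) = 1/25.591 = 0.03908
[CO3²⁻] = α₂ × DIC = 0.03908 × 2.23 = 0.08714 mmol/kg
Ksp = 10^(−6.15) = 7.079×10^-7
Ω = [Ca²⁺][CO3²⁻]/Ksp = (10.2×10^-3)(8.714×10^-5) / 7.079×10^-7 = 1.26

Ω = 1.26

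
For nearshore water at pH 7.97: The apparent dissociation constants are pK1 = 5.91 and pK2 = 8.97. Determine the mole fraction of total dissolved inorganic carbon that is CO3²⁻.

α₂ = 1 / (1 + [H⁺]/K2 + [H⁺]²/(K1K2)) = 1 / (1 + 10^+1.00 + 10^-1.06)
   = 1 / (1 + 10.000 + 0.087096) = 1/11.087 = 0.09019

α₂ = 0.0902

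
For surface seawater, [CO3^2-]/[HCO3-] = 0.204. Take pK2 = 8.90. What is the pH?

pH = 8.21

From K2 = [H⁺][CO3^2-]/[HCO3-]:  pH = pK2 + log₁₀([CO3^2-]/[HCO3-])
log₁₀(0.204) = -0.690
pH = 8.90 + (-0.690) = 8.21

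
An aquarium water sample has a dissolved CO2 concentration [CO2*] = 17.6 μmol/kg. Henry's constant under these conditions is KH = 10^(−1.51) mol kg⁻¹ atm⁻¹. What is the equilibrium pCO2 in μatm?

KH = 10^(−1.51) = 3.090×10^-2 mol kg⁻¹ atm⁻¹
pCO2 = [CO2*]/KH = 17.6×10^-6 / 3.090×10^-2 = 5.70×10^-4 atm = 570 μatm

pCO2 = 570 μatm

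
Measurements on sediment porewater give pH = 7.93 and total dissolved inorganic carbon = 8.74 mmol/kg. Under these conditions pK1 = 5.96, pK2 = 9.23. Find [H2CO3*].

α₀ = 1 / (1 + K1/[H⁺] + K1K2/[H⁺]²) = 1 / (1 + 10^+1.97 + 10^+0.67)
   = 1 / (1 + 93.325 + 4.6774) = 1/99.003 = 0.01010
[CO2*] = α₀ × DIC = 0.01010 × 8.74 = 0.0883 mmol/kg

[CO2*] = 0.0883 mmol/kg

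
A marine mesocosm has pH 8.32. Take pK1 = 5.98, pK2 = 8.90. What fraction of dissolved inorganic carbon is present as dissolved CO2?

α₀ = 0.00361

α₀ = 1 / (1 + K1/[H⁺] + K1K2/[H⁺]²) = 1 / (1 + 10^+2.34 + 10^+1.76)
   = 1 / (1 + 218.78 + 57.544) = 1/277.32 = 0.003606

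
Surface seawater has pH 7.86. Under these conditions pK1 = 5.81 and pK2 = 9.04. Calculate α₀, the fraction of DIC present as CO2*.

α₀ = 1 / (1 + K1/[H⁺] + K1K2/[H⁺]²) = 1 / (1 + 10^+2.05 + 10^+0.87)
   = 1 / (1 + 112.20 + 7.4131) = 1/120.61 = 0.008291

α₀ = 0.00829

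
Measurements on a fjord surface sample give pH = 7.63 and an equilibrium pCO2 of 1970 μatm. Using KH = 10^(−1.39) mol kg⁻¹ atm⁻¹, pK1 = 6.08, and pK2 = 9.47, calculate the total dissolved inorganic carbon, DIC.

DIC = 2.97 mmol/kg

[CO2*] = KH · pCO2 = 10^(−1.39) × 1970×10^-6 = 8.025×10^-5 mol/kg
α₀ = 1/(1 + K1/[H⁺] + K1K2/[H⁺]²) = 1/(1 + 10^+1.55 + 10^-0.29) = 0.02703
DIC = [CO2*]/α₀ = 8.025×10^-5 / 0.02703 = 2.97 mmol/kg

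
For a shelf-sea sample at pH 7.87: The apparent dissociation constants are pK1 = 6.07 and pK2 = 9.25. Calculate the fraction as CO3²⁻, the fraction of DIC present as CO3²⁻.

α₂ = 0.0394

α₂ = 1 / (1 + [H⁺]/K2 + [H⁺]²/(K1K2)) = 1 / (1 + 10^+1.38 + 10^-0.42)
   = 1 / (1 + 23.988 + 0.38019) = 1/25.369 = 0.03942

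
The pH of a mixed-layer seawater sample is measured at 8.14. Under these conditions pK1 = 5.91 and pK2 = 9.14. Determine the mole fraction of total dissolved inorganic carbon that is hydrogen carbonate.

α₁ = 1 / (1 + [H⁺]/K1 + K2/[H⁺]) = 1 / (1 + 10^-2.23 + 10^-1.00)
   = 1 / (1 + 0.0058884 + 0.10000) = 1/1.1059 = 0.9043

α₁ = 0.904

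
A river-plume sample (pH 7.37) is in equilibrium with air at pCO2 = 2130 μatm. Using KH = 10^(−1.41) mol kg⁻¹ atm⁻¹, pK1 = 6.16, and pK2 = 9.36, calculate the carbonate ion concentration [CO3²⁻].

[CO2*] = KH · pCO2 = 10^(−1.41) × 2130×10^-6 = 8.287×10^-5 mol/kg
α₀ = 1/(1 + K1/[H⁺] + K1K2/[H⁺]²) = 1/(1 + 10^+1.21 + 10^-0.78) = 0.05752
DIC = [CO2*]/α₀ = 8.287×10^-5 / 0.05752 = 1.441 mmol/kg
[CO3²⁻] = α₂·DIC; α₂ = 0.009547, so [CO3²⁻] = 0.009547 × 1.441 = 0.0138 mmol/kg = 13.8 μmol/kg

[CO3²⁻] = 13.8 μmol/kg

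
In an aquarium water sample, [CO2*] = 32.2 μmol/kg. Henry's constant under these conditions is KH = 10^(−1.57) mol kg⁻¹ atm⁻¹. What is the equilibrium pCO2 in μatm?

KH = 10^(−1.57) = 2.692×10^-2 mol kg⁻¹ atm⁻¹
pCO2 = [CO2*]/KH = 32.2×10^-6 / 2.692×10^-2 = 1.20×10^-3 atm = 1200 μatm

pCO2 = 1200 μatm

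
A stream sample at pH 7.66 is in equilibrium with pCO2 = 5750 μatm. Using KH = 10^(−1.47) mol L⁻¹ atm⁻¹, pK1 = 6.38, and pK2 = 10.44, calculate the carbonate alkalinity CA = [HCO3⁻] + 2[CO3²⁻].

[CO2*] = KH · pCO2 = 10^(−1.47) × 5750×10^-6 = 1.948×10^-4 mol/L
α₀ = 1/(1 + K1/[H⁺] + K1K2/[H⁺]²) = 1/(1 + 10^+1.28 + 10^-1.50) = 0.04979
DIC = [CO2*]/α₀ = 1.948×10^-4 / 0.04979 = 3.914 mmol/L
CA = (α₁ + 2α₂)·DIC = (0.9486 + 2×0.001574) × 3.914 = 3.72 mmol/L

CA = 3.72 mmol/L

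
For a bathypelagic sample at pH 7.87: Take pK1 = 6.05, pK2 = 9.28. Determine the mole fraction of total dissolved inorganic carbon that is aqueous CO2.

α₀ = 0.0144

α₀ = 1 / (1 + K1/[H⁺] + K1K2/[H⁺]²) = 1 / (1 + 10^+1.82 + 10^+0.41)
   = 1 / (1 + 66.069 + 2.5704) = 1/69.640 = 0.01436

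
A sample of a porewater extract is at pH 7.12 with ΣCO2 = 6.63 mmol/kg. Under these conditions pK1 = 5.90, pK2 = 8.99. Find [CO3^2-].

[CO3²⁻] = 0.0833 mmol/kg

α₂ = 1 / (1 + [H⁺]/K2 + [H⁺]²/(K1K2)) = 1 / (1 + 10^+1.87 + 10^+0.65)
   = 1 / (1 + 74.131 + 4.4668) = 1/79.598 = 0.01256
[CO3²⁻] = α₂ × DIC = 0.01256 × 6.63 = 0.0833 mmol/kg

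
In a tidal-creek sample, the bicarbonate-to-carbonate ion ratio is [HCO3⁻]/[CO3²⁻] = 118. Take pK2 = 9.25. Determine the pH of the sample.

From K2 = [H⁺][CO3²⁻]/[HCO3⁻]:  pH = pK2 − log₁₀([HCO3⁻]/[CO3²⁻])
log₁₀(118) = +2.072
pH = 9.25 − (+2.072) = 7.18

pH = 7.18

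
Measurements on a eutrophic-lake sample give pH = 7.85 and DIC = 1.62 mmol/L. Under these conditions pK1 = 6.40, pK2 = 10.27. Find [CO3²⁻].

α₂ = 1 / (1 + [H⁺]/K2 + [H⁺]²/(K1K2)) = 1 / (1 + 10^+2.42 + 10^+0.97)
   = 1 / (1 + 263.03 + 9.3325) = 1/273.36 = 0.003658
[CO3²⁻] = α₂ × DIC = 0.003658 × 1.62 = 0.00593 mmol/L = 5.93 μmol/L

[CO3²⁻] = 5.93 μmol/L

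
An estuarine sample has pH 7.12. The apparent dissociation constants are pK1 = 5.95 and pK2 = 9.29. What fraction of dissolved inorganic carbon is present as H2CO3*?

α₀ = 0.0629

α₀ = 1 / (1 + K1/[H⁺] + K1K2/[H⁺]²) = 1 / (1 + 10^+1.17 + 10^-1.00)
   = 1 / (1 + 14.791 + 0.10000) = 1/15.891 = 0.06293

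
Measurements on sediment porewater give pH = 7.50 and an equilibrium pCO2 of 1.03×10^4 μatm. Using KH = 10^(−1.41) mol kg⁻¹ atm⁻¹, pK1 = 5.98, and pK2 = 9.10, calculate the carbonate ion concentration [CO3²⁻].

[CO3²⁻] = 0.333 mmol/kg

[CO2*] = KH · pCO2 = 10^(−1.41) × 1.03×10^4×10^-6 = 4.007×10^-4 mol/kg
α₀ = 1/(1 + K1/[H⁺] + K1K2/[H⁺]²) = 1/(1 + 10^+1.52 + 10^-0.08) = 0.02862
DIC = [CO2*]/α₀ = 4.007×10^-4 / 0.02862 = 14.00 mmol/kg
[CO3²⁻] = α₂·DIC; α₂ = 0.02380, so [CO3²⁻] = 0.02380 × 14.00 = 0.333 mmol/kg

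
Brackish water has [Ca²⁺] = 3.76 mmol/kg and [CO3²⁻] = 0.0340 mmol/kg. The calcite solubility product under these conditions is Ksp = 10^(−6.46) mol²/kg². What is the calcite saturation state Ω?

Ksp = 10^(−6.46) = 3.467×10^-7
Ω = [Ca²⁺][CO3²⁻]/Ksp = (3.76×10^-3)(0.0340×10^-3) / 3.467×10^-7 = 0.369

Ω = 0.369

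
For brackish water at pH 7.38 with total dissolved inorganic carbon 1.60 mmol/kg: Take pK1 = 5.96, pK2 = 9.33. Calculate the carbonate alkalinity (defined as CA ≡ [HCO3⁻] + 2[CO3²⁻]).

CA = [HCO3⁻] + 2[CO3²⁻] = (α₁ + 2α₂)·DIC
At pH 7.38: [H⁺]/K1 = 10^-1.42 = 0.038019, K2/[H⁺] = 10^-1.95 = 0.011220
α₁ = 1/(1 + 0.038019 + 0.011220) = 1/1.0492 = 0.9531; α₂ = α₁·K2/[H⁺] = 0.01069
α₁ + 2α₂ = 0.9745
CA = 0.9745 × 1.60 = 1.56 mmol/kg

CA = 1.56 mmol/kg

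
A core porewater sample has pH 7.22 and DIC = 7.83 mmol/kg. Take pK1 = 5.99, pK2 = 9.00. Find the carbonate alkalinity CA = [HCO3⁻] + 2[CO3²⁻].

CA = 7.52 mmol/kg

CA = [HCO3⁻] + 2[CO3²⁻] = (α₁ + 2α₂)·DIC
At pH 7.22: [H⁺]/K1 = 10^-1.23 = 0.058884, K2/[H⁺] = 10^-1.78 = 0.016596
α₁ = 1/(1 + 0.058884 + 0.016596) = 1/1.0755 = 0.9298; α₂ = α₁·K2/[H⁺] = 0.01543
α₁ + 2α₂ = 0.9607
CA = 0.9607 × 7.83 = 7.52 mmol/kg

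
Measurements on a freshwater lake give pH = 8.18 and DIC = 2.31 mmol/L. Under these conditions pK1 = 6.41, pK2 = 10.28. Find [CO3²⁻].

α₂ = 1 / (1 + [H⁺]/K2 + [H⁺]²/(K1K2)) = 1 / (1 + 10^+2.10 + 10^+0.33)
   = 1 / (1 + 125.89 + 2.1380) = 1/129.03 = 0.007750
[CO3²⁻] = α₂ × DIC = 0.007750 × 2.31 = 0.0179 mmol/L = 17.9 μmol/L

[CO3²⁻] = 17.9 μmol/L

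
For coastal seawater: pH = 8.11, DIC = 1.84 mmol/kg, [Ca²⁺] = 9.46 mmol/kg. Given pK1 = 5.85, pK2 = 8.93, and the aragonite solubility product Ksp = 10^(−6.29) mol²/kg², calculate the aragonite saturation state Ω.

α₂ = 1 / (1 + [H⁺]/K2 + [H⁺]²/(K1K2)) = 1 / (1 + 10^+0.82 + 10^-1.44)
   = 1 / (1 + 6.6069 + 0.036308) = 1/7.6432 = 0.1308
[CO3²⁻] = α₂ × DIC = 0.1308 × 1.84 = 0.2407 mmol/kg
Ksp = 10^(−6.29) = 5.129×10^-7
Ω = [Ca²⁺][CO3²⁻]/Ksp = (9.46×10^-3)(2.407×10^-4) / 5.129×10^-7 = 4.44

Ω = 4.44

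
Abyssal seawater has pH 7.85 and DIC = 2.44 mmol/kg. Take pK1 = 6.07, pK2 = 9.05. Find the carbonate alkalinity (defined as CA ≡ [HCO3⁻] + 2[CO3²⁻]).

CA = [HCO3⁻] + 2[CO3²⁻] = (α₁ + 2α₂)·DIC
At pH 7.85: [H⁺]/K1 = 10^-1.78 = 0.016596, K2/[H⁺] = 10^-1.20 = 0.063096
α₁ = 1/(1 + 0.016596 + 0.063096) = 1/1.0797 = 0.9262; α₂ = α₁·K2/[H⁺] = 0.05844
α₁ + 2α₂ = 1.0431
CA = 1.0431 × 2.44 = 2.55 mmol/kg

CA = 2.55 mmol/kg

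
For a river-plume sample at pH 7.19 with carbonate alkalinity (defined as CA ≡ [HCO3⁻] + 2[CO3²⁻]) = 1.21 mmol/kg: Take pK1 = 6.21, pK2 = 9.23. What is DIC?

DIC = 1.32 mmol/kg

CA = [HCO3⁻] + 2[CO3²⁻] = (α₁ + 2α₂)·DIC
At pH 7.19: [H⁺]/K1 = 10^-0.98 = 0.10471, K2/[H⁺] = 10^-2.04 = 0.0091201
α₁ = 1/(1 + 0.10471 + 0.0091201) = 1/1.1138 = 0.8978; α₂ = α₁·K2/[H⁺] = 0.008188
α₁ + 2α₂ = 0.9142
DIC = CA / (α₁ + 2α₂) = 1.21 / 0.9142 = 1.32 mmol/kg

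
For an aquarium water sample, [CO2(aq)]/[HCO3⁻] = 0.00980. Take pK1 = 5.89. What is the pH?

pH = 7.90

From K1 = [H⁺][HCO3⁻]/[CO2(aq)]:  pH = pK1 − log₁₀([CO2(aq)]/[HCO3⁻])
log₁₀(0.00980) = -2.009
pH = 5.89 − (-2.009) = 7.90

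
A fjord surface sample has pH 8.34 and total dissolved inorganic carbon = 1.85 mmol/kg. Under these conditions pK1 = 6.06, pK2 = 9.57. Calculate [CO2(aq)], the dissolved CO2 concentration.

[CO2*] = 9.12 μmol/kg

α₀ = 1 / (1 + K1/[H⁺] + K1K2/[H⁺]²) = 1 / (1 + 10^+2.28 + 10^+1.05)
   = 1 / (1 + 190.55 + 11.220) = 1/202.77 = 0.004932
[CO2*] = α₀ × DIC = 0.004932 × 1.85 = 0.00912 mmol/kg = 9.12 μmol/kg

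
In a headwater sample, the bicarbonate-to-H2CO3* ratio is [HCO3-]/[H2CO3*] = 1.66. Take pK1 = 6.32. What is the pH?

From K1 = [H⁺][HCO3-]/[H2CO3*]:  pH = pK1 + log₁₀([HCO3-]/[H2CO3*])
log₁₀(1.66) = +0.220
pH = 6.32 + (+0.220) = 6.54

pH = 6.54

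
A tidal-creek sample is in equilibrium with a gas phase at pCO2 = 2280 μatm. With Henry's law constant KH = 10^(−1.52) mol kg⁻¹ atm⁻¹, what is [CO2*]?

KH = 10^(−1.52) = 3.020×10^-2 mol kg⁻¹ atm⁻¹
[CO2*] = KH · pCO2 = 3.020×10^-2 × 2280×10^-6 atm = 6.89×10^-5 mol/kg

[CO2*] = 68.9 μmol/kg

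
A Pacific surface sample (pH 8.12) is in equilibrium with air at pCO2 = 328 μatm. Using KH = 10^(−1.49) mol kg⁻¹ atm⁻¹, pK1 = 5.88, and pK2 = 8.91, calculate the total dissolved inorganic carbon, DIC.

[CO2*] = KH · pCO2 = 10^(−1.49) × 328×10^-6 = 1.061×10^-5 mol/kg
α₀ = 1/(1 + K1/[H⁺] + K1K2/[H⁺]²) = 1/(1 + 10^+2.24 + 10^+1.45) = 0.004927
DIC = [CO2*]/α₀ = 1.061×10^-5 / 0.004927 = 2.15 mmol/kg

DIC = 2.15 mmol/kg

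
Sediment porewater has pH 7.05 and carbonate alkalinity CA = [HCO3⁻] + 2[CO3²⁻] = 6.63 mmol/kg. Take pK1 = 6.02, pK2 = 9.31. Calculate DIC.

CA = [HCO3⁻] + 2[CO3²⁻] = (α₁ + 2α₂)·DIC
At pH 7.05: [H⁺]/K1 = 10^-1.03 = 0.093325, K2/[H⁺] = 10^-2.26 = 0.0054954
α₁ = 1/(1 + 0.093325 + 0.0054954) = 1/1.0988 = 0.9101; α₂ = α₁·K2/[H⁺] = 0.005001
α₁ + 2α₂ = 0.9201
DIC = CA / (α₁ + 2α₂) = 6.63 / 0.9201 = 7.21 mmol/kg

DIC = 7.21 mmol/kg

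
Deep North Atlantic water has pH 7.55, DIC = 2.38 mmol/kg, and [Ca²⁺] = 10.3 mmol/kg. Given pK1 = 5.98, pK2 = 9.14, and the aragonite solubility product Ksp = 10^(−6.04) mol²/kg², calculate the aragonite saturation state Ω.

Ω = 0.656

α₂ = 1 / (1 + [H⁺]/K2 + [H⁺]²/(K1K2)) = 1 / (1 + 10^+1.59 + 10^+0.02)
   = 1 / (1 + 38.905 + 1.0471) = 1/40.952 = 0.02442
[CO3²⁻] = α₂ × DIC = 0.02442 × 2.38 = 0.05812 mmol/kg
Ksp = 10^(−6.04) = 9.120×10^-7
Ω = [Ca²⁺][CO3²⁻]/Ksp = (10.3×10^-3)(5.812×10^-5) / 9.120×10^-7 = 0.656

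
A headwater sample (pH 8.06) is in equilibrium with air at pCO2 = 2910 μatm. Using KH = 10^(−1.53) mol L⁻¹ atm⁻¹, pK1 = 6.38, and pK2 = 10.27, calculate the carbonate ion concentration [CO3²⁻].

[CO2*] = KH · pCO2 = 10^(−1.53) × 2910×10^-6 = 8.588×10^-5 mol/L
α₀ = 1/(1 + K1/[H⁺] + K1K2/[H⁺]²) = 1/(1 + 10^+1.68 + 10^-0.53) = 0.02034
DIC = [CO2*]/α₀ = 8.588×10^-5 / 0.02034 = 4.222 mmol/L
[CO3²⁻] = α₂·DIC; α₂ = 0.006004, so [CO3²⁻] = 0.006004 × 4.222 = 0.0253 mmol/L

[CO3²⁻] = 0.0253 mmol/L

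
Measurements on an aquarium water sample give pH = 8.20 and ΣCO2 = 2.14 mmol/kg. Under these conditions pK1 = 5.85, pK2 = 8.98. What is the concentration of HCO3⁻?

[HCO3⁻] = 1.83 mmol/kg

α₁ = 1 / (1 + [H⁺]/K1 + K2/[H⁺]) = 1 / (1 + 10^-2.35 + 10^-0.78)
   = 1 / (1 + 0.0044668 + 0.16596) = 1/1.1704 = 0.8544
[HCO3⁻] = α₁ × DIC = 0.8544 × 2.14 = 1.83 mmol/kg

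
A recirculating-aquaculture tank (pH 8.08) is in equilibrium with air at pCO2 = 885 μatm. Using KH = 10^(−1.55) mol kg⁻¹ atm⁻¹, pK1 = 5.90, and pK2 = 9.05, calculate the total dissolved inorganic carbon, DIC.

[CO2*] = KH · pCO2 = 10^(−1.55) × 885×10^-6 = 2.494×10^-5 mol/kg
α₀ = 1/(1 + K1/[H⁺] + K1K2/[H⁺]²) = 1/(1 + 10^+2.18 + 10^+1.21) = 0.005932
DIC = [CO2*]/α₀ = 2.494×10^-5 / 0.005932 = 4.20 mmol/kg

DIC = 4.20 mmol/kg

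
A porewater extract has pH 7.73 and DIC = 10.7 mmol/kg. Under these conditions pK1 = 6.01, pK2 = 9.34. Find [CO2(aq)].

α₀ = 1 / (1 + K1/[H⁺] + K1K2/[H⁺]²) = 1 / (1 + 10^+1.72 + 10^+0.11)
   = 1 / (1 + 52.481 + 1.2882) = 1/54.769 = 0.01826
[CO2*] = α₀ × DIC = 0.01826 × 10.7 = 0.195 mmol/kg

[CO2*] = 0.195 mmol/kg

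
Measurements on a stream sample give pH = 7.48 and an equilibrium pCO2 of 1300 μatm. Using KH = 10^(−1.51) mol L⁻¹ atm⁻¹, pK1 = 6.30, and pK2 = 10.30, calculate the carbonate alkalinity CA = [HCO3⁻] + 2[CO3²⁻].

[CO2*] = KH · pCO2 = 10^(−1.51) × 1300×10^-6 = 4.017×10^-5 mol/L
α₀ = 1/(1 + K1/[H⁺] + K1K2/[H⁺]²) = 1/(1 + 10^+1.18 + 10^-1.64) = 0.06189
DIC = [CO2*]/α₀ = 4.017×10^-5 / 0.06189 = 0.6491 mmol/L
CA = (α₁ + 2α₂)·DIC = (0.9367 + 2×0.001418) × 0.6491 = 0.610 mmol/L

CA = 0.610 mmol/L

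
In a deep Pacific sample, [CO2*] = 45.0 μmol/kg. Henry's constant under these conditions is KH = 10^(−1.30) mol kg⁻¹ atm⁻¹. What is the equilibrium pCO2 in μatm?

KH = 10^(−1.30) = 5.012×10^-2 mol kg⁻¹ atm⁻¹
pCO2 = [CO2*]/KH = 45.0×10^-6 / 5.012×10^-2 = 8.98×10^-4 atm = 898 μatm

pCO2 = 898 μatm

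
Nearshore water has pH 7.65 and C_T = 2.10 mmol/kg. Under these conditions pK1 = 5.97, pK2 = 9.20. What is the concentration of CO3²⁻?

[CO3²⁻] = 0.0564 mmol/kg

α₂ = 1 / (1 + [H⁺]/K2 + [H⁺]²/(K1K2)) = 1 / (1 + 10^+1.55 + 10^-0.13)
   = 1 / (1 + 35.481 + 0.74131) = 1/37.223 = 0.02687
[CO3²⁻] = α₂ × DIC = 0.02687 × 2.10 = 0.0564 mmol/kg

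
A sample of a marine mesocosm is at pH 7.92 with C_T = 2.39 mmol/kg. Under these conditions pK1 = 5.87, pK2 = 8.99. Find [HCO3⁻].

[HCO3⁻] = 2.18 mmol/kg

α₁ = 1 / (1 + [H⁺]/K1 + K2/[H⁺]) = 1 / (1 + 10^-2.05 + 10^-1.07)
   = 1 / (1 + 0.0089125 + 0.085114) = 1/1.0940 = 0.9141
[HCO3⁻] = α₁ × DIC = 0.9141 × 2.39 = 2.18 mmol/kg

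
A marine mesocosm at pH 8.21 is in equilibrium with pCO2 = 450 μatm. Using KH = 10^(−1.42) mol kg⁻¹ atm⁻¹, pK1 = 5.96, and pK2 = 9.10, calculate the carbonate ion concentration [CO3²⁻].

[CO2*] = KH · pCO2 = 10^(−1.42) × 450×10^-6 = 1.711×10^-5 mol/kg
α₀ = 1/(1 + K1/[H⁺] + K1K2/[H⁺]²) = 1/(1 + 10^+2.25 + 10^+1.36) = 0.004957
DIC = [CO2*]/α₀ = 1.711×10^-5 / 0.004957 = 3.451 mmol/kg
[CO3²⁻] = α₂·DIC; α₂ = 0.1136, so [CO3²⁻] = 0.1136 × 3.451 = 0.392 mmol/kg

[CO3²⁻] = 0.392 mmol/kg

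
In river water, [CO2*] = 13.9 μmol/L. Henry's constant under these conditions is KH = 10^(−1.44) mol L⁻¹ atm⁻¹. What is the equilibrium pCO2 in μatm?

KH = 10^(−1.44) = 3.631×10^-2 mol L⁻¹ atm⁻¹
pCO2 = [CO2*]/KH = 13.9×10^-6 / 3.631×10^-2 = 3.83×10^-4 atm = 383 μatm

pCO2 = 383 μatm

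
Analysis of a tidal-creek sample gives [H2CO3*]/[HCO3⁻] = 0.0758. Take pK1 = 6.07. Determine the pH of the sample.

From K1 = [H⁺][HCO3⁻]/[H2CO3*]:  pH = pK1 − log₁₀([H2CO3*]/[HCO3⁻])
log₁₀(0.0758) = -1.120
pH = 6.07 − (-1.120) = 7.19

pH = 7.19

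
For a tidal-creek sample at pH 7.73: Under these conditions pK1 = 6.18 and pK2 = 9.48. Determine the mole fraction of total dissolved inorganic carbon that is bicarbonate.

α₁ = 0.956

α₁ = 1 / (1 + [H⁺]/K1 + K2/[H⁺]) = 1 / (1 + 10^-1.55 + 10^-1.75)
   = 1 / (1 + 0.028184 + 0.017783) = 1/1.0460 = 0.9561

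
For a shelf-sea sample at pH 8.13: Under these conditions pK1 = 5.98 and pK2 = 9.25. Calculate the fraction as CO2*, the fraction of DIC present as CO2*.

α₀ = 0.00654

α₀ = 1 / (1 + K1/[H⁺] + K1K2/[H⁺]²) = 1 / (1 + 10^+2.15 + 10^+1.03)
   = 1 / (1 + 141.25 + 10.715) = 1/152.97 = 0.006537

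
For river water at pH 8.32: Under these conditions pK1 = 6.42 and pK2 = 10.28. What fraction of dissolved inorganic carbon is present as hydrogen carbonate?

α₁ = 0.977

α₁ = 1 / (1 + [H⁺]/K1 + K2/[H⁺]) = 1 / (1 + 10^-1.90 + 10^-1.96)
   = 1 / (1 + 0.012589 + 0.010965) = 1/1.0236 = 0.9770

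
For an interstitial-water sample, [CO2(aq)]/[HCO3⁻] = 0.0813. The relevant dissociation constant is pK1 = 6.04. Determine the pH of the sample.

From K1 = [H⁺][HCO3⁻]/[CO2(aq)]:  pH = pK1 − log₁₀([CO2(aq)]/[HCO3⁻])
log₁₀(0.0813) = -1.090
pH = 6.04 − (-1.090) = 7.13

pH = 7.13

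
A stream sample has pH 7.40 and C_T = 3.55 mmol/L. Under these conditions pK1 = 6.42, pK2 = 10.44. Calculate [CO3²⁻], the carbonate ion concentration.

[CO3²⁻] = 2.93 μmol/L

α₂ = 1 / (1 + [H⁺]/K2 + [H⁺]²/(K1K2)) = 1 / (1 + 10^+3.04 + 10^+2.06)
   = 1 / (1 + 1096.5 + 114.82) = 1/1212.3 = 0.0008249
[CO3²⁻] = α₂ × DIC = 0.0008249 × 3.55 = 0.00293 mmol/L = 2.93 μmol/L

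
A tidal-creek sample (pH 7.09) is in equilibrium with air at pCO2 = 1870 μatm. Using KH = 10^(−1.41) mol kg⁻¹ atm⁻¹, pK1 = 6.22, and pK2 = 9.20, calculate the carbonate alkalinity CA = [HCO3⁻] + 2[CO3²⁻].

[CO2*] = KH · pCO2 = 10^(−1.41) × 1870×10^-6 = 7.275×10^-5 mol/kg
α₀ = 1/(1 + K1/[H⁺] + K1K2/[H⁺]²) = 1/(1 + 10^+0.87 + 10^-1.24) = 0.1181
DIC = [CO2*]/α₀ = 7.275×10^-5 / 0.1181 = 0.6163 mmol/kg
CA = (α₁ + 2α₂)·DIC = (0.8752 + 2×0.006793) × 0.6163 = 0.548 mmol/kg

CA = 0.548 mmol/kg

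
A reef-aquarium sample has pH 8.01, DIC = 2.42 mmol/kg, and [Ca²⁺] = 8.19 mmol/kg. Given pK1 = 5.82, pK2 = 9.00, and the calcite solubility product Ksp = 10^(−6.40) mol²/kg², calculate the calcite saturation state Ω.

α₂ = 1 / (1 + [H⁺]/K2 + [H⁺]²/(K1K2)) = 1 / (1 + 10^+0.99 + 10^-1.20)
   = 1 / (1 + 9.7724 + 0.063096) = 1/10.835 = 0.09229
[CO3²⁻] = α₂ × DIC = 0.09229 × 2.42 = 0.2233 mmol/kg
Ksp = 10^(−6.40) = 3.981×10^-7
Ω = [Ca²⁺][CO3²⁻]/Ksp = (8.19×10^-3)(2.233×10^-4) / 3.981×10^-7 = 4.59

Ω = 4.59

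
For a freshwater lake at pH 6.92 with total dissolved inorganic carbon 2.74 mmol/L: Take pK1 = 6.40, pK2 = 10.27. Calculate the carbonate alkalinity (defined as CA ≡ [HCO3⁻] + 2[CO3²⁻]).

CA = 2.11 mmol/L

CA = [HCO3⁻] + 2[CO3²⁻] = (α₁ + 2α₂)·DIC
At pH 6.92: [H⁺]/K1 = 10^-0.52 = 0.30200, K2/[H⁺] = 10^-3.35 = 0.00044668
α₁ = 1/(1 + 0.30200 + 0.00044668) = 1/1.3024 = 0.7678; α₂ = α₁·K2/[H⁺] = 0.0003430
α₁ + 2α₂ = 0.7685
CA = 0.7685 × 2.74 = 2.11 mmol/L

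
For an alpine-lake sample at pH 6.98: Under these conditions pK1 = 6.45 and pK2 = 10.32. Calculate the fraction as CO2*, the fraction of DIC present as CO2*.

α₀ = 1 / (1 + K1/[H⁺] + K1K2/[H⁺]²) = 1 / (1 + 10^+0.53 + 10^-2.81)
   = 1 / (1 + 3.3884 + 0.0015488) = 1/4.3900 = 0.2278

α₀ = 0.228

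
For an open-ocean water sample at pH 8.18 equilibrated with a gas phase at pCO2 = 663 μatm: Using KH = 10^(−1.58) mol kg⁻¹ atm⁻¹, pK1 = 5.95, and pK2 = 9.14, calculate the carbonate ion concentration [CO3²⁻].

[CO2*] = KH · pCO2 = 10^(−1.58) × 663×10^-6 = 1.744×10^-5 mol/kg
α₀ = 1/(1 + K1/[H⁺] + K1K2/[H⁺]²) = 1/(1 + 10^+2.23 + 10^+1.27) = 0.005279
DIC = [CO2*]/α₀ = 1.744×10^-5 / 0.005279 = 3.304 mmol/kg
[CO3²⁻] = α₂·DIC; α₂ = 0.09829, so [CO3²⁻] = 0.09829 × 3.304 = 0.325 mmol/kg

[CO3²⁻] = 0.325 mmol/kg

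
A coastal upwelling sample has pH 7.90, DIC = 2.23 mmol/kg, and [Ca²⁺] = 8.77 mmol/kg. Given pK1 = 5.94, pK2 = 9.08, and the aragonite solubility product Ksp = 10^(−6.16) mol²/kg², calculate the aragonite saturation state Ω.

α₂ = 1 / (1 + [H⁺]/K2 + [H⁺]²/(K1K2)) = 1 / (1 + 10^+1.18 + 10^-0.78)
   = 1 / (1 + 15.136 + 0.16596) = 1/16.302 = 0.06134
[CO3²⁻] = α₂ × DIC = 0.06134 × 2.23 = 0.1368 mmol/kg
Ksp = 10^(−6.16) = 6.918×10^-7
Ω = [Ca²⁺][CO3²⁻]/Ksp = (8.77×10^-3)(1.368×10^-4) / 6.918×10^-7 = 1.73

Ω = 1.73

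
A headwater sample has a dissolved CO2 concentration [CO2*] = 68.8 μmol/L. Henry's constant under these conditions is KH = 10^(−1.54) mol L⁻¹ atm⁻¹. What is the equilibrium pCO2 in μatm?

KH = 10^(−1.54) = 2.884×10^-2 mol L⁻¹ atm⁻¹
pCO2 = [CO2*]/KH = 68.8×10^-6 / 2.884×10^-2 = 2.39×10^-3 atm = 2390 μatm

pCO2 = 2390 μatm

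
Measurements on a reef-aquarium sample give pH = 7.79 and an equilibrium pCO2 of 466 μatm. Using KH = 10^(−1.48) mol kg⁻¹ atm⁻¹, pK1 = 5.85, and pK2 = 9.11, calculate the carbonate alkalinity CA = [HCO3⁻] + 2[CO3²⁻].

[CO2*] = KH · pCO2 = 10^(−1.48) × 466×10^-6 = 1.543×10^-5 mol/kg
α₀ = 1/(1 + K1/[H⁺] + K1K2/[H⁺]²) = 1/(1 + 10^+1.94 + 10^+0.62) = 0.01084
DIC = [CO2*]/α₀ = 1.543×10^-5 / 0.01084 = 1.424 mmol/kg
CA = (α₁ + 2α₂)·DIC = (0.9440 + 2×0.04518) × 1.424 = 1.47 mmol/kg

CA = 1.47 mmol/kg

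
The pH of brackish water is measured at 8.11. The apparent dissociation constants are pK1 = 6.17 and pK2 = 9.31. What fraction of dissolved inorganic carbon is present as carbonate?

α₂ = 0.0587

α₂ = 1 / (1 + [H⁺]/K2 + [H⁺]²/(K1K2)) = 1 / (1 + 10^+1.20 + 10^-0.74)
   = 1 / (1 + 15.849 + 0.18197) = 1/17.031 = 0.05872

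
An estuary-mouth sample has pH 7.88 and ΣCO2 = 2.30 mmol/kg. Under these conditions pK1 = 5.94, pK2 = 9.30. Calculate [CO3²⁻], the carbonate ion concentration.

[CO3²⁻] = 0.0833 mmol/kg

α₂ = 1 / (1 + [H⁺]/K2 + [H⁺]²/(K1K2)) = 1 / (1 + 10^+1.42 + 10^-0.52)
   = 1 / (1 + 26.303 + 0.30200) = 1/27.605 = 0.03623
[CO3²⁻] = α₂ × DIC = 0.03623 × 2.30 = 0.0833 mmol/kg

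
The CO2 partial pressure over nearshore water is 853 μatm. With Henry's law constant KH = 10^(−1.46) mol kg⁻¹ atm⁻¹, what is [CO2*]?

[CO2*] = 29.6 μmol/kg

KH = 10^(−1.46) = 3.467×10^-2 mol kg⁻¹ atm⁻¹
[CO2*] = KH · pCO2 = 3.467×10^-2 × 853×10^-6 atm = 2.96×10^-5 mol/kg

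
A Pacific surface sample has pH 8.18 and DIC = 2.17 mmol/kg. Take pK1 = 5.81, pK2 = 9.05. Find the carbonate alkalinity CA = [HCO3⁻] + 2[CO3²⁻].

CA = 2.42 mmol/kg

CA = [HCO3⁻] + 2[CO3²⁻] = (α₁ + 2α₂)·DIC
At pH 8.18: [H⁺]/K1 = 10^-2.37 = 0.0042658, K2/[H⁺] = 10^-0.87 = 0.13490
α₁ = 1/(1 + 0.0042658 + 0.13490) = 1/1.1392 = 0.8778; α₂ = α₁·K2/[H⁺] = 0.1184
α₁ + 2α₂ = 1.1147
CA = 1.1147 × 2.17 = 2.42 mmol/kg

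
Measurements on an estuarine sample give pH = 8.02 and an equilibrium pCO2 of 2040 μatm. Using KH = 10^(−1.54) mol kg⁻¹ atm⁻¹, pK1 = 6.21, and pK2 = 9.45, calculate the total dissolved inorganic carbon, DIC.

[CO2*] = KH · pCO2 = 10^(−1.54) × 2040×10^-6 = 5.883×10^-5 mol/kg
α₀ = 1/(1 + K1/[H⁺] + K1K2/[H⁺]²) = 1/(1 + 10^+1.81 + 10^+0.38) = 0.01471
DIC = [CO2*]/α₀ = 5.883×10^-5 / 0.01471 = 4.00 mmol/kg

DIC = 4.00 mmol/kg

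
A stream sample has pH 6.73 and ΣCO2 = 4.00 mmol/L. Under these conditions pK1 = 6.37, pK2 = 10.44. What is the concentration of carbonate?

[CO3²⁻] = 0.543 μmol/L

α₂ = 1 / (1 + [H⁺]/K2 + [H⁺]²/(K1K2)) = 1 / (1 + 10^+3.71 + 10^+3.35)
   = 1 / (1 + 5128.6 + 2238.7) = 1/7368.3 = 0.0001357
[CO3²⁻] = α₂ × DIC = 0.0001357 × 4.00 = 0.000543 mmol/L = 0.543 μmol/L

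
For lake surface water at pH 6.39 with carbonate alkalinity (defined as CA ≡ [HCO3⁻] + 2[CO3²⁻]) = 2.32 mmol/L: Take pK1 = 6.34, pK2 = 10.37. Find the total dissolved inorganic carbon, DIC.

DIC = 4.39 mmol/L

CA = [HCO3⁻] + 2[CO3²⁻] = (α₁ + 2α₂)·DIC
At pH 6.39: [H⁺]/K1 = 10^-0.05 = 0.89125, K2/[H⁺] = 10^-3.98 = 0.00010471
α₁ = 1/(1 + 0.89125 + 0.00010471) = 1/1.8914 = 0.5287; α₂ = α₁·K2/[H⁺] = 5.536×10^-5
α₁ + 2α₂ = 0.5288
DIC = CA / (α₁ + 2α₂) = 2.32 / 0.5288 = 4.39 mmol/L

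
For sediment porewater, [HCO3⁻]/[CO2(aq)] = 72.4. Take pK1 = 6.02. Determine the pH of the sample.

pH = 7.88

From K1 = [H⁺][HCO3⁻]/[CO2(aq)]:  pH = pK1 + log₁₀([HCO3⁻]/[CO2(aq)])
log₁₀(72.4) = +1.860
pH = 6.02 + (+1.860) = 7.88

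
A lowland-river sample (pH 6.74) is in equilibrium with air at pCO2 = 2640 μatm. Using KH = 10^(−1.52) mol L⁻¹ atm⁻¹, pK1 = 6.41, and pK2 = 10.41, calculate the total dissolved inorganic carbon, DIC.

DIC = 0.250 mmol/L

[CO2*] = KH · pCO2 = 10^(−1.52) × 2640×10^-6 = 7.973×10^-5 mol/L
α₀ = 1/(1 + K1/[H⁺] + K1K2/[H⁺]²) = 1/(1 + 10^+0.33 + 10^-3.34) = 0.3186
DIC = [CO2*]/α₀ = 7.973×10^-5 / 0.3186 = 0.250 mmol/L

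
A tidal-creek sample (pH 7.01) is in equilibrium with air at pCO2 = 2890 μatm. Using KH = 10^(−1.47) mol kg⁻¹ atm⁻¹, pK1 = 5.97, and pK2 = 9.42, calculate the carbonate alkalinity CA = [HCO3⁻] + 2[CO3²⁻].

[CO2*] = KH · pCO2 = 10^(−1.47) × 2890×10^-6 = 9.793×10^-5 mol/kg
α₀ = 1/(1 + K1/[H⁺] + K1K2/[H⁺]²) = 1/(1 + 10^+1.04 + 10^-1.37) = 0.08328
DIC = [CO2*]/α₀ = 9.793×10^-5 / 0.08328 = 1.176 mmol/kg
CA = (α₁ + 2α₂)·DIC = (0.9132 + 2×0.003553) × 1.176 = 1.08 mmol/kg

CA = 1.08 mmol/kg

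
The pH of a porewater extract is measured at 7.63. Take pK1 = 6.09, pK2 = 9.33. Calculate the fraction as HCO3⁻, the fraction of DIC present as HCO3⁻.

α₁ = 1 / (1 + [H⁺]/K1 + K2/[H⁺]) = 1 / (1 + 10^-1.54 + 10^-1.70)
   = 1 / (1 + 0.028840 + 0.019953) = 1/1.0488 = 0.9535

α₁ = 0.953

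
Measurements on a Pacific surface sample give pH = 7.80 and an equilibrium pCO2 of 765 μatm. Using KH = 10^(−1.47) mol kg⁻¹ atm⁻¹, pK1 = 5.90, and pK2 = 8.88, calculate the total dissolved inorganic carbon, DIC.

DIC = 2.26 mmol/kg

[CO2*] = KH · pCO2 = 10^(−1.47) × 765×10^-6 = 2.592×10^-5 mol/kg
α₀ = 1/(1 + K1/[H⁺] + K1K2/[H⁺]²) = 1/(1 + 10^+1.90 + 10^+0.82) = 0.01149
DIC = [CO2*]/α₀ = 2.592×10^-5 / 0.01149 = 2.26 mmol/kg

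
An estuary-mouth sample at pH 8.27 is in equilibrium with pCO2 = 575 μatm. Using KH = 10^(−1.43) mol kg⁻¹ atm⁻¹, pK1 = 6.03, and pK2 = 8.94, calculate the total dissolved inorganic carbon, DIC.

[CO2*] = KH · pCO2 = 10^(−1.43) × 575×10^-6 = 2.136×10^-5 mol/kg
α₀ = 1/(1 + K1/[H⁺] + K1K2/[H⁺]²) = 1/(1 + 10^+2.24 + 10^+1.57) = 0.004718
DIC = [CO2*]/α₀ = 2.136×10^-5 / 0.004718 = 4.53 mmol/kg

DIC = 4.53 mmol/kg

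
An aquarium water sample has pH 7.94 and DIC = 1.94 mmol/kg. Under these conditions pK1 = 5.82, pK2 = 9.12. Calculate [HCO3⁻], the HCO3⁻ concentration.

α₁ = 1 / (1 + [H⁺]/K1 + K2/[H⁺]) = 1 / (1 + 10^-2.12 + 10^-1.18)
   = 1 / (1 + 0.0075858 + 0.066069) = 1/1.0737 = 0.9314
[HCO3⁻] = α₁ × DIC = 0.9314 × 1.94 = 1.81 mmol/kg

[HCO3⁻] = 1.81 mmol/kg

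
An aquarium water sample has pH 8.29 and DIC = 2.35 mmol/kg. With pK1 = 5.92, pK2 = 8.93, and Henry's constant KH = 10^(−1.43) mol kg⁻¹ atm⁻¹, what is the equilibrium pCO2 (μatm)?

α₀ = 1 / (1 + K1/[H⁺] + K1K2/[H⁺]²) = 1 / (1 + 10^+2.37 + 10^+1.73)
   = 1 / (1 + 234.42 + 53.703) = 1/289.13 = 0.003459
[CO2*] = α₀ × DIC = 0.003459 × 2.35 = 0.008128 mmol/kg = 8.128 μmol/kg
pCO2 = [CO2*]/KH = 8.128×10^-6 / 3.715×10^-2 = 219 μatm

pCO2 = 219 μatm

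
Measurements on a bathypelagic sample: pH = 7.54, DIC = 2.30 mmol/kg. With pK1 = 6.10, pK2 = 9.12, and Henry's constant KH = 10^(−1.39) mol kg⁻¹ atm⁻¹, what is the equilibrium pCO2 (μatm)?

pCO2 = 1930 μatm

α₀ = 1 / (1 + K1/[H⁺] + K1K2/[H⁺]²) = 1 / (1 + 10^+1.44 + 10^-0.14)
   = 1 / (1 + 27.542 + 0.72444) = 1/29.267 = 0.03417
[CO2*] = α₀ × DIC = 0.03417 × 2.30 = 0.07859 mmol/kg
pCO2 = [CO2*]/KH = 7.859×10^-5 / 4.074×10^-2 = 1930 μatm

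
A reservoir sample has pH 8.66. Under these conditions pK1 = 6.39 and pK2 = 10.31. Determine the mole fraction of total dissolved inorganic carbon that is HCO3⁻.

α₁ = 0.973

α₁ = 1 / (1 + [H⁺]/K1 + K2/[H⁺]) = 1 / (1 + 10^-2.27 + 10^-1.65)
   = 1 / (1 + 0.0053703 + 0.022387) = 1/1.0278 = 0.9730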